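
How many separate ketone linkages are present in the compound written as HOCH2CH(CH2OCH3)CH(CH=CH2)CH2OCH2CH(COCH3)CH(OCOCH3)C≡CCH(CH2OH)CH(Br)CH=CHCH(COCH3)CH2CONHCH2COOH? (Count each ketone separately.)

2

Taking each segment in turn:
  HOCH2: HO– on an sp³ carbon → alcohol.
  CH(CH2OCH3): pendant –CH2OCH3: C–O–C linkage → ether.
  CH(CH=CH2): pendant –CH=CH2: C=C double bond → alkene.
  CH2OCH2: C–O–C with sp³ carbons on both sides and no adjacent C=O → ether.
  CH(COCH3): pendant –COCH3: carbonyl C bonded to two carbons → ketone.
  CH(OCOCH3): pendant –OC(=O)CH3: an acyloxy group → ester.
  C≡C: C≡C triple bond → alkyne.
  CH(CH2OH): pendant –CH2OH on an sp³ backbone C → alcohol.
  CH(Br): halogen on an sp³ carbon → alkyl halide.
  CH=CH: C=C double bond → alkene.
  CH(COCH3): pendant –COCH3: carbonyl C bonded to two carbons → ketone.
  CH2CONHCH2: –C(=O)–N– linkage → amide (the N is not an amine).
  COOH: –COOH: carbonyl C bonded to –OH and C → carboxylic acid (the –OH is not a separate alcohol).
Ketone appears at: CH(COCH3), CH(COCH3) → 2.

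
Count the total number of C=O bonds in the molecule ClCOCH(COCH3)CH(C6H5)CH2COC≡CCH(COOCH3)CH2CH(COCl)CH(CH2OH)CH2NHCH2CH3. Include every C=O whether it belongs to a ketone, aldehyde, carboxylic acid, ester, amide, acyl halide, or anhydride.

5

ClCO: acyl halide, 1 C=O (running total 1).
CH(COCH3): ketone, 1 C=O (running total 2).
CO: ketone, 1 C=O (running total 3).
CH(COOCH3): ester, 1 C=O (running total 4).
CH(COCl): acyl halide, 1 C=O (running total 5).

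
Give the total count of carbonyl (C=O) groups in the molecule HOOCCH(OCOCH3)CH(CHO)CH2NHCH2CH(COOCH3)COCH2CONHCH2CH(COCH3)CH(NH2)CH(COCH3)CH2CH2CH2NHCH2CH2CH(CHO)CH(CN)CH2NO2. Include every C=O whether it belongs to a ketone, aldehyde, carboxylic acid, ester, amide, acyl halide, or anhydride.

HOOC: carboxylic acid, 1 C=O (running total 1).
CH(OCOCH3): ester, 1 C=O (running total 2).
CH(CHO): aldehyde, 1 C=O (running total 3).
CH(COOCH3): ester, 1 C=O (running total 4).
CO: ketone, 1 C=O (running total 5).
CH2CONHCH2: amide, 1 C=O (running total 6).
CH(COCH3): ketone, 1 C=O (running total 7).
CH(COCH3): ketone, 1 C=O (running total 8).
CH(CHO): aldehyde, 1 C=O (running total 9).

9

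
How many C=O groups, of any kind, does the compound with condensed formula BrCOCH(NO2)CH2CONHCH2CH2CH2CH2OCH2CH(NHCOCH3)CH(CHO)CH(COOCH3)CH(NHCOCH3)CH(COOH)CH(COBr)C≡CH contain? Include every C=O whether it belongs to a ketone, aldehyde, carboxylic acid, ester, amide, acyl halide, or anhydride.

8

BrCO: acyl halide, 1 C=O (running total 1).
CH2CONHCH2: amide, 1 C=O (running total 2).
CH(NHCOCH3): amide, 1 C=O (running total 3).
CH(CHO): aldehyde, 1 C=O (running total 4).
CH(COOCH3): ester, 1 C=O (running total 5).
CH(NHCOCH3): amide, 1 C=O (running total 6).
CH(COOH): carboxylic acid, 1 C=O (running total 7).
CH(COBr): acyl halide, 1 C=O (running total 8).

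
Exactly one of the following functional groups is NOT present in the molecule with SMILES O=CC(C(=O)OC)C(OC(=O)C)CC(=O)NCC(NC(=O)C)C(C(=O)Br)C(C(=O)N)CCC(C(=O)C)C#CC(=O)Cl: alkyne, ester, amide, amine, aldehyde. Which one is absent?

alkyne: present (C≡C — C≡C triple bond → alkyne).
amide: present (CH2CONHCH2 — –C(=O)–N– linkage → amide (the N is not an amine)).
aldehyde: present (OHC — terminal –CHO: carbonyl C bonded to H and C → aldehyde).
ester: present (CH(COOCH3) — pendant –COOCH3: carbonyl C bonded to C and –OCH3 → ester).
amine: absent. In each of CH2CONHCH2, CH(NHCOCH3) and CH(CONH2), the nitrogen is bonded directly to a carbonyl carbon, making it part of an amide, not a free amine.

amine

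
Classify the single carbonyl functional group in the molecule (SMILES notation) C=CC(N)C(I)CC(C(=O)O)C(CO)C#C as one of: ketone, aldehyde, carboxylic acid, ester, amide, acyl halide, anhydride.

carboxylic acid

The carbonyl is in the CH(COOH) segment: pendant –COOH: carbonyl C bonded to C and –OH → carboxylic acid.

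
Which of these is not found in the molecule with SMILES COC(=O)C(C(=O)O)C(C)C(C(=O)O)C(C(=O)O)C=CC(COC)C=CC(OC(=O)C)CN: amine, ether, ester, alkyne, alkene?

alkyne

alkene: present (CH=CH — C=C double bond → alkene).
ether: present (CH(CH2OCH3) — pendant –CH2OCH3: C–O–C linkage → ether).
amine: present (CH2NH2 — –NH2 on an sp³ carbon with no adjacent C=O → amine).
ester: present (CH3OOC — CH3O–C(=O)–: carbonyl C bonded to C and to –OCH3 → ester (not ketone + ether)).
alkyne: no segment matches this pattern.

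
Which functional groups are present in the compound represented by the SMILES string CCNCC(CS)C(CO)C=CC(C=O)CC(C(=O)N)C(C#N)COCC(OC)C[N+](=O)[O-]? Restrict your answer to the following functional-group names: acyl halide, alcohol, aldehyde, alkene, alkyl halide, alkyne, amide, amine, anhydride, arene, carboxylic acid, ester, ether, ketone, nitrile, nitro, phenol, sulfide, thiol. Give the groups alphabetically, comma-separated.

alcohol, aldehyde, alkene, amide, amine, ether, nitrile, nitro, thiol

Working along the chain:
  CH2NHCH2: C–N–C with sp³ carbons and no adjacent C=O → amine (secondary).
  CH(CH2SH): pendant –CH2SH → thiol.
  CH(CH2OH): pendant –CH2OH on an sp³ backbone C → alcohol.
  CH=CH: C=C double bond → alkene.
  CH(CHO): pendant –CHO: carbonyl C bonded to C and H → aldehyde.
  CH(CONH2): pendant –CONH2: carbonyl C bonded to C and N → amide.
  CH(CN): pendant –C≡N: nitrile.
  CH2OCH2: C–O–C with sp³ carbons on both sides and no adjacent C=O → ether.
  CH(OCH3): pendant –OCH3: C–O–C with sp³ C, no adjacent C=O → ether.
  CH2NO2: –NO2 on carbon → nitro group.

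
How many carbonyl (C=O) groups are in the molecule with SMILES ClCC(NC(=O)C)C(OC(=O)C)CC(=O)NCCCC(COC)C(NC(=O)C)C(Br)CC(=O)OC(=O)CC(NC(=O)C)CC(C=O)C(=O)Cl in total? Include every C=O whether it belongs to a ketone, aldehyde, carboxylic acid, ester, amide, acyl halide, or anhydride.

CH(NHCOCH3): amide, 1 C=O (running total 1).
CH(OCOCH3): ester, 1 C=O (running total 2).
CH2CONHCH2: amide, 1 C=O (running total 3).
CH(NHCOCH3): amide, 1 C=O (running total 4).
CH2CO-O-COCH2: anhydride, 2 C=O (running total 6).
CH(NHCOCH3): amide, 1 C=O (running total 7).
CH(CHO): aldehyde, 1 C=O (running total 8).
COCl: acyl halide, 1 C=O (running total 9).

9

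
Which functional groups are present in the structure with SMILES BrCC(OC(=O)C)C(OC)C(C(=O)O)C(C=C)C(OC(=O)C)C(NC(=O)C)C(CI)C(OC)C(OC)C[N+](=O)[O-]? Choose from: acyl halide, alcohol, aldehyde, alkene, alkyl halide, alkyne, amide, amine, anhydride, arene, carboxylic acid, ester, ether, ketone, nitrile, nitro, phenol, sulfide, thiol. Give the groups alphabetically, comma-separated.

alkene, alkyl halide, amide, carboxylic acid, ester, ether, nitro

Reading the structure from left to right:
  BrCH2: halogen on an sp³ carbon → alkyl halide.
  CH(OCOCH3): pendant –OC(=O)CH3: an acyloxy group → ester.
  CH(OCH3): pendant –OCH3: C–O–C with sp³ C, no adjacent C=O → ether.
  CH(COOH): pendant –COOH: carbonyl C bonded to C and –OH → carboxylic acid.
  CH(CH=CH2): pendant –CH=CH2: C=C double bond → alkene.
  CH(OCOCH3): pendant –OC(=O)CH3: an acyloxy group → ester.
  CH(NHCOCH3): pendant –NHC(=O)CH3: N bonded to a carbonyl → amide (not amine).
  CH(CH2I): pendant –CH2X: halogen on sp³ carbon → alkyl halide.
  CH(OCH3): pendant –OCH3: C–O–C with sp³ C, no adjacent C=O → ether.
  CH(OCH3): pendant –OCH3: C–O–C with sp³ C, no adjacent C=O → ether.
  CH2NO2: –NO2 on carbon → nitro group.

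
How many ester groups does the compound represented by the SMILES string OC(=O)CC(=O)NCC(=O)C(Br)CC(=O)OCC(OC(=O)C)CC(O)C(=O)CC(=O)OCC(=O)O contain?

3

–COOH: carbonyl C bonded to –OH and C → carboxylic acid (the –OH is not a separate alcohol).
–C(=O)–N– linkage → amide (the N is not an amine).
–C(=O)– with carbon on both sides → ketone.
halogen on an sp³ carbon → alkyl halide.
–C(=O)–O–C with C on the carbonyl side → ester.
pendant –OC(=O)CH3: an acyloxy group → ester.
–OH on an sp³ carbon → alcohol (secondary).
–C(=O)– with carbon on both sides → ketone.
–C(=O)–O–C with C on the carbonyl side → ester.
–COOH: carbonyl C bonded to –OH and C → carboxylic acid (the –OH is not a separate alcohol).
Ester appears at: CH2COOCH2, CH(OCOCH3), CH2COOCH2 → 3.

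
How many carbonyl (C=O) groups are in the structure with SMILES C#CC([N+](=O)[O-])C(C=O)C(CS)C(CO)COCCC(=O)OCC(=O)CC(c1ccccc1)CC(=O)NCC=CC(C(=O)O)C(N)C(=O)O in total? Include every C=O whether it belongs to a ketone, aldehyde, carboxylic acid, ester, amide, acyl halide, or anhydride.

CH(CHO): aldehyde, 1 C=O (running total 1).
CH2COOCH2: ester, 1 C=O (running total 2).
CO: ketone, 1 C=O (running total 3).
CH2CONHCH2: amide, 1 C=O (running total 4).
CH(COOH): carboxylic acid, 1 C=O (running total 5).
COOH: carboxylic acid, 1 C=O (running total 6).

6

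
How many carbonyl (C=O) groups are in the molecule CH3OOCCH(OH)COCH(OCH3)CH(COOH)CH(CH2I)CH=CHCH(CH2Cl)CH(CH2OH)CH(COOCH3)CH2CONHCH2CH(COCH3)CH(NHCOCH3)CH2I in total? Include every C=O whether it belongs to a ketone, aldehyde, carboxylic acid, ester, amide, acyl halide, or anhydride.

CH3OOC: ester, 1 C=O (running total 1).
CO: ketone, 1 C=O (running total 2).
CH(COOH): carboxylic acid, 1 C=O (running total 3).
CH(COOCH3): ester, 1 C=O (running total 4).
CH2CONHCH2: amide, 1 C=O (running total 5).
CH(COCH3): ketone, 1 C=O (running total 6).
CH(NHCOCH3): amide, 1 C=O (running total 7).

7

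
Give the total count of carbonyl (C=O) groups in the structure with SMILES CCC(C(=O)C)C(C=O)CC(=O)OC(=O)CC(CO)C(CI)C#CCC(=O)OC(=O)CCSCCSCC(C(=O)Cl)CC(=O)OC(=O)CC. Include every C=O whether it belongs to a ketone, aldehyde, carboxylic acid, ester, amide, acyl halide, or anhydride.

CH(COCH3): ketone, 1 C=O (running total 1).
CH(CHO): aldehyde, 1 C=O (running total 2).
CH2CO-O-COCH2: anhydride, 2 C=O (running total 4).
CH2CO-O-COCH2: anhydride, 2 C=O (running total 6).
CH(COCl): acyl halide, 1 C=O (running total 7).
CH2CO-O-COCH2: anhydride, 2 C=O (running total 9).

9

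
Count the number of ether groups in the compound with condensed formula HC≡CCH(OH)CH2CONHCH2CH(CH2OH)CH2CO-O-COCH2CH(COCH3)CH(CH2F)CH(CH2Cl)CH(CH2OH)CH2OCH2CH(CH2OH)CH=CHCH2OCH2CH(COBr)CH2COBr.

Taking each segment in turn:
  HC≡C: C≡C triple bond → alkyne.
  CH(OH): –OH on an sp³ carbon → alcohol (secondary).
  CH2CONHCH2: –C(=O)–N– linkage → amide (the N is not an amine).
  CH(CH2OH): pendant –CH2OH on an sp³ backbone C → alcohol.
  CH2CO-O-COCH2: two acyl groups sharing one oxygen, –C(=O)–O–C(=O)– → anhydride.
  CH(COCH3): pendant –COCH3: carbonyl C bonded to two carbons → ketone.
  CH(CH2F): pendant –CH2X: halogen on sp³ carbon → alkyl halide.
  CH(CH2Cl): pendant –CH2X: halogen on sp³ carbon → alkyl halide.
  CH(CH2OH): pendant –CH2OH on an sp³ backbone C → alcohol.
  CH2OCH2: C–O–C with sp³ carbons on both sides and no adjacent C=O → ether.
  CH(CH2OH): pendant –CH2OH on an sp³ backbone C → alcohol.
  CH=CH: C=C double bond → alkene.
  CH2OCH2: C–O–C with sp³ carbons on both sides and no adjacent C=O → ether.
  CH(COBr): pendant –C(=O)X: carbonyl C bonded to C and halogen → acyl halide.
  COBr: –C(=O)Br: carbonyl C bonded to C and to a halogen → acyl halide (not alkyl halide).
Ether appears at: CH2OCH2, CH2OCH2 → 2.

2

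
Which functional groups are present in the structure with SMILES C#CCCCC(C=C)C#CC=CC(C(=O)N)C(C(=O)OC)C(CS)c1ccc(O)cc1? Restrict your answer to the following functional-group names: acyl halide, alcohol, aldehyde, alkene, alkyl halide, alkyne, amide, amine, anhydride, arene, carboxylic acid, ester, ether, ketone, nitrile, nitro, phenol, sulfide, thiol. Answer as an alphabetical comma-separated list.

C≡C triple bond → alkyne.
pendant –CH=CH2: C=C double bond → alkene.
C≡C triple bond → alkyne.
C=C double bond → alkene.
pendant –CONH2: carbonyl C bonded to C and N → amide.
pendant –COOCH3: carbonyl C bonded to C and –OCH3 → ester.
pendant –CH2SH → thiol.
–OH attached directly to an aromatic ring → phenol (not alcohol); the ring itself is an arene.

alkene, alkyne, amide, arene, ester, phenol, thiol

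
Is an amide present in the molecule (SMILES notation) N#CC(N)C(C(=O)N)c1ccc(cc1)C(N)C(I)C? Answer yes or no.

yes

N≡C–: carbon triple-bonded to nitrogen → nitrile.
–NH2 on an sp³ carbon with no adjacent C=O → amine.
pendant –CONH2: carbonyl C bonded to C and N → amide.
para-disubstituted benzene ring → arene.
–NH2 on an sp³ carbon with no adjacent C=O → amine.
halogen on an sp³ carbon → alkyl halide.
The CH(CONH2) segment supplies the amide: pendant –CONH2: carbonyl C bonded to C and N → amide.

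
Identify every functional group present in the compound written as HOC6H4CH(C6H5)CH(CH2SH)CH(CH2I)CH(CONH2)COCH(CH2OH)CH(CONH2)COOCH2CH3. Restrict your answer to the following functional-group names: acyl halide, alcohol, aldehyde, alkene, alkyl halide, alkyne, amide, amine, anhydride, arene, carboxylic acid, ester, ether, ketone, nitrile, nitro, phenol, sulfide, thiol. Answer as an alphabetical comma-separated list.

alcohol, alkyl halide, amide, arene, ester, ketone, phenol, thiol

Reading the structure from left to right:
  HOC6H4: –OH attached directly to an aromatic ring → phenol (not alcohol); the ring itself is an arene.
  CH(C6H5): pendant –C6H5: benzene ring → arene.
  CH(CH2SH): pendant –CH2SH → thiol.
  CH(CH2I): pendant –CH2X: halogen on sp³ carbon → alkyl halide.
  CH(CONH2): pendant –CONH2: carbonyl C bonded to C and N → amide.
  CO: –C(=O)– with carbon on both sides → ketone.
  CH(CH2OH): pendant –CH2OH on an sp³ backbone C → alcohol.
  CH(CONH2): pendant –CONH2: carbonyl C bonded to C and N → amide.
  COOCH2CH3: –C(=O)OCH2CH3: carbonyl C bonded to C and to –OEt → ester.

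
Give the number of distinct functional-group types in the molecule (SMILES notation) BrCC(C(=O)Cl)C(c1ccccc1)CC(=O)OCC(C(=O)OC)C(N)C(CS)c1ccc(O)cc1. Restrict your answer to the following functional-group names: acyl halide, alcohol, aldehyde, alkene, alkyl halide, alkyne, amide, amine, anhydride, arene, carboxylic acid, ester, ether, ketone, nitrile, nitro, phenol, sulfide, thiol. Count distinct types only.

halogen on an sp³ carbon → alkyl halide.
pendant –C(=O)X: carbonyl C bonded to C and halogen → acyl halide.
pendant –C6H5: benzene ring → arene.
–C(=O)–O–C with C on the carbonyl side → ester.
pendant –COOCH3: carbonyl C bonded to C and –OCH3 → ester.
–NH2 on an sp³ carbon with no adjacent C=O → amine.
pendant –CH2SH → thiol.
–OH attached directly to an aromatic ring → phenol (not alcohol); the ring itself is an arene.
Distinct types present: acyl halide, alkyl halide, amine, arene, ester, phenol, thiol.

7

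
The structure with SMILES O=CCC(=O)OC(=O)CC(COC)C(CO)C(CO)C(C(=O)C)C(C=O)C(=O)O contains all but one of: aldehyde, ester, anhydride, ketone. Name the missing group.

ketone: present (CH(COCH3) — pendant –COCH3: carbonyl C bonded to two carbons → ketone).
anhydride: present (CH2CO-O-COCH2 — two acyl groups sharing one oxygen, –C(=O)–O–C(=O)– → anhydride).
aldehyde: present (OHC — terminal –CHO: carbonyl C bonded to H and C → aldehyde).
ester: absent. In CH2CO-O-COCH2, the oxygen bridges two acyl groups, which is an anhydride, not an ester.

ester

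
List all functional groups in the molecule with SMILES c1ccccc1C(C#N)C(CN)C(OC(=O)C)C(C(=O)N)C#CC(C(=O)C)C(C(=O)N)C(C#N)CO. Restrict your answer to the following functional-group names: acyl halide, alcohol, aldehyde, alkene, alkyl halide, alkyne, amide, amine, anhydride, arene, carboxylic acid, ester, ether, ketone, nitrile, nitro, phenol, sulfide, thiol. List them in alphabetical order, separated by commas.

alcohol, alkyne, amide, amine, arene, ester, ketone, nitrile

Reading the structure from left to right:
  C6H5: C6H5– phenyl ring → arene.
  CH(CN): pendant –C≡N: nitrile.
  CH(CH2NH2): pendant –CH2NH2: N on sp³ C, no adjacent C=O → amine.
  CH(OCOCH3): pendant –OC(=O)CH3: an acyloxy group → ester.
  CH(CONH2): pendant –CONH2: carbonyl C bonded to C and N → amide.
  C≡C: C≡C triple bond → alkyne.
  CH(COCH3): pendant –COCH3: carbonyl C bonded to two carbons → ketone.
  CH(CONH2): pendant –CONH2: carbonyl C bonded to C and N → amide.
  CH(CN): pendant –C≡N: nitrile.
  CH2OH: –OH on an sp³ carbon → alcohol.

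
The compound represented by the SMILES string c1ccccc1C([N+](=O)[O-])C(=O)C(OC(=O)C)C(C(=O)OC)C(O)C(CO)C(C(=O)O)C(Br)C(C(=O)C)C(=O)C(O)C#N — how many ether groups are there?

Working along the chain:
  C6H5: C6H5– phenyl ring → arene.
  CH(NO2): –NO2 on an sp³ carbon → nitro (the N=O is not a carbonyl).
  CO: –C(=O)– with carbon on both sides → ketone.
  CH(OCOCH3): pendant –OC(=O)CH3: an acyloxy group → ester.
  CH(COOCH3): pendant –COOCH3: carbonyl C bonded to C and –OCH3 → ester.
  CH(OH): –OH on an sp³ carbon → alcohol (secondary).
  CH(CH2OH): pendant –CH2OH on an sp³ backbone C → alcohol.
  CH(COOH): pendant –COOH: carbonyl C bonded to C and –OH → carboxylic acid.
  CH(Br): halogen on an sp³ carbon → alkyl halide.
  CH(COCH3): pendant –COCH3: carbonyl C bonded to two carbons → ketone.
  CO: –C(=O)– with carbon on both sides → ketone.
  CH(OH): –OH on an sp³ carbon → alcohol (secondary).
  CN: –C≡N: carbon triple-bonded to nitrogen → nitrile.
No segment is a ether: CH(OCOCH3) is ester, not ether; CH(COOCH3) is ester, not ether; CH(OH) is alcohol, not ether. → 0.

0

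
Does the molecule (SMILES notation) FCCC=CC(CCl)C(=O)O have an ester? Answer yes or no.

no

halogen on an sp³ carbon → alkyl halide.
C=C double bond → alkene.
pendant –CH2X: halogen on sp³ carbon → alkyl halide.
–COOH: carbonyl C bonded to –OH and C → carboxylic acid (the –OH is not a separate alcohol).
The groups actually present are: alkene, alkyl halide, carboxylic acid.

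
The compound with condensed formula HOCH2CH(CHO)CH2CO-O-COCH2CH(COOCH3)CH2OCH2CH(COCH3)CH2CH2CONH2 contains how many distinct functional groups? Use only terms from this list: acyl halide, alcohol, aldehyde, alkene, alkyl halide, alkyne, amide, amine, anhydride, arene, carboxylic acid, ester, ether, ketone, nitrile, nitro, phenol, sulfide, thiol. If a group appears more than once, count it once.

Reading the structure from left to right:
  HOCH2: HO– on an sp³ carbon → alcohol.
  CH(CHO): pendant –CHO: carbonyl C bonded to C and H → aldehyde.
  CH2CO-O-COCH2: two acyl groups sharing one oxygen, –C(=O)–O–C(=O)– → anhydride.
  CH(COOCH3): pendant –COOCH3: carbonyl C bonded to C and –OCH3 → ester.
  CH2OCH2: C–O–C with sp³ carbons on both sides and no adjacent C=O → ether.
  CH(COCH3): pendant –COCH3: carbonyl C bonded to two carbons → ketone.
  CONH2: –C(=O)NH2: carbonyl C bonded to C and to N → amide (the N is not a separate amine).
Distinct types present: alcohol, aldehyde, amide, anhydride, ester, ether, ketone.

7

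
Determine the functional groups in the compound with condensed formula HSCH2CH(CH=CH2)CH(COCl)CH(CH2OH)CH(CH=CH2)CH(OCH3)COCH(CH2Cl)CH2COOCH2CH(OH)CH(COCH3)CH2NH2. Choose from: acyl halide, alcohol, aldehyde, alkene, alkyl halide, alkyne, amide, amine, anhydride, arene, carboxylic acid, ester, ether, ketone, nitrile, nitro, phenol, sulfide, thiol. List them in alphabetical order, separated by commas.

acyl halide, alcohol, alkene, alkyl halide, amine, ester, ether, ketone, thiol

Taking each segment in turn:
  HSCH2: –SH on an sp³ carbon → thiol.
  CH(CH=CH2): pendant –CH=CH2: C=C double bond → alkene.
  CH(COCl): pendant –C(=O)X: carbonyl C bonded to C and halogen → acyl halide.
  CH(CH2OH): pendant –CH2OH on an sp³ backbone C → alcohol.
  CH(CH=CH2): pendant –CH=CH2: C=C double bond → alkene.
  CH(OCH3): pendant –OCH3: C–O–C with sp³ C, no adjacent C=O → ether.
  CO: –C(=O)– with carbon on both sides → ketone.
  CH(CH2Cl): pendant –CH2X: halogen on sp³ carbon → alkyl halide.
  CH2COOCH2: –C(=O)–O–C with C on the carbonyl side → ester.
  CH(OH): –OH on an sp³ carbon → alcohol (secondary).
  CH(COCH3): pendant –COCH3: carbonyl C bonded to two carbons → ketone.
  CH2NH2: –NH2 on an sp³ carbon with no adjacent C=O → amine.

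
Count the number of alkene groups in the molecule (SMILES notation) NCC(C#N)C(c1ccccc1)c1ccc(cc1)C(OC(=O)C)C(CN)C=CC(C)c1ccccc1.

1

Reading the structure from left to right:
  H2NCH2: –NH2 on an sp³ carbon with no adjacent C=O → amine.
  CH(CN): pendant –C≡N: nitrile.
  CH(C6H5): pendant –C6H5: benzene ring → arene.
  C6H4: para-disubstituted benzene ring → arene.
  CH(OCOCH3): pendant –OC(=O)CH3: an acyloxy group → ester.
  CH(CH2NH2): pendant –CH2NH2: N on sp³ C, no adjacent C=O → amine.
  CH=CH: C=C double bond → alkene.
  C6H5: –C6H5 phenyl ring → arene.
Alkene appears at: CH=CH → 1.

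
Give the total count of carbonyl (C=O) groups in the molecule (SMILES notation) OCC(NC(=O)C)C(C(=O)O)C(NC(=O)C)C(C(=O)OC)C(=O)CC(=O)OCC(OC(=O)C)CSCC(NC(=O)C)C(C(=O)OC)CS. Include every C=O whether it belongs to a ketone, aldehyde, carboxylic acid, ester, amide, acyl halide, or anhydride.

9

CH(NHCOCH3): amide, 1 C=O (running total 1).
CH(COOH): carboxylic acid, 1 C=O (running total 2).
CH(NHCOCH3): amide, 1 C=O (running total 3).
CH(COOCH3): ester, 1 C=O (running total 4).
CO: ketone, 1 C=O (running total 5).
CH2COOCH2: ester, 1 C=O (running total 6).
CH(OCOCH3): ester, 1 C=O (running total 7).
CH(NHCOCH3): amide, 1 C=O (running total 8).
CH(COOCH3): ester, 1 C=O (running total 9).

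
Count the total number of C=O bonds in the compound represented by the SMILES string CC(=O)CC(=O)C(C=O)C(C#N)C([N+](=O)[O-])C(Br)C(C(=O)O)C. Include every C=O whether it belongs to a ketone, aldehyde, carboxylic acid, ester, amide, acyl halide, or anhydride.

CO: ketone, 1 C=O (running total 1).
CO: ketone, 1 C=O (running total 2).
CH(CHO): aldehyde, 1 C=O (running total 3).
CH(COOH): carboxylic acid, 1 C=O (running total 4).

4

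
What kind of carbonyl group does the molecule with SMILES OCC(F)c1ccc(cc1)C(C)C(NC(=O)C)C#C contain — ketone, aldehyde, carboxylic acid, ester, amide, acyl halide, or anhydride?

The carbonyl is in the CH(NHCOCH3) segment: pendant –NHC(=O)CH3: N bonded to a carbonyl → amide (not amine).

amide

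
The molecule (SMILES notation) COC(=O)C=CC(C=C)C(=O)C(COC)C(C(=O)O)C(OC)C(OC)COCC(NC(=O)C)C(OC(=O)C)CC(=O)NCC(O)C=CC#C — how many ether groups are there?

4

CH3O–C(=O)–: carbonyl C bonded to C and to –OCH3 → ester (not ketone + ether).
C=C double bond → alkene.
pendant –CH=CH2: C=C double bond → alkene.
–C(=O)– with carbon on both sides → ketone.
pendant –CH2OCH3: C–O–C linkage → ether.
pendant –COOH: carbonyl C bonded to C and –OH → carboxylic acid.
pendant –OCH3: C–O–C with sp³ C, no adjacent C=O → ether.
pendant –OCH3: C–O–C with sp³ C, no adjacent C=O → ether.
C–O–C with sp³ carbons on both sides and no adjacent C=O → ether.
pendant –NHC(=O)CH3: N bonded to a carbonyl → amide (not amine).
pendant –OC(=O)CH3: an acyloxy group → ester.
–C(=O)–N– linkage → amide (the N is not an amine).
–OH on an sp³ carbon → alcohol (secondary).
C=C double bond → alkene.
C≡C triple bond → alkyne.
Ether appears at: CH(CH2OCH3), CH(OCH3), CH(OCH3), CH2OCH2 → 4.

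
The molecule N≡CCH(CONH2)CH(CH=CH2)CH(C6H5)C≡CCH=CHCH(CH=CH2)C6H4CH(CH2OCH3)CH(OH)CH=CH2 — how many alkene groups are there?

Reading the structure from left to right:
  N≡C: N≡C–: carbon triple-bonded to nitrogen → nitrile.
  CH(CONH2): pendant –CONH2: carbonyl C bonded to C and N → amide.
  CH(CH=CH2): pendant –CH=CH2: C=C double bond → alkene.
  CH(C6H5): pendant –C6H5: benzene ring → arene.
  C≡C: C≡C triple bond → alkyne.
  CH=CH: C=C double bond → alkene.
  CH(CH=CH2): pendant –CH=CH2: C=C double bond → alkene.
  C6H4: para-disubstituted benzene ring → arene.
  CH(CH2OCH3): pendant –CH2OCH3: C–O–C linkage → ether.
  CH(OH): –OH on an sp³ carbon → alcohol (secondary).
  CH=CH2: C=C double bond → alkene.
Alkene appears at: CH(CH=CH2), CH=CH, CH(CH=CH2), CH=CH2 → 4.

4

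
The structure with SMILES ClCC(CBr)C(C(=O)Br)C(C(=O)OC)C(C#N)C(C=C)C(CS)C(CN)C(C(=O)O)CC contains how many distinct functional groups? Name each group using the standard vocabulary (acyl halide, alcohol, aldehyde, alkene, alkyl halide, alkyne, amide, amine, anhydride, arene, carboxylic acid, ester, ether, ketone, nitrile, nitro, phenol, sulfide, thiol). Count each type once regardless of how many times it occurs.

Reading the structure from left to right:
  ClCH2: halogen on an sp³ carbon → alkyl halide.
  CH(CH2Br): pendant –CH2X: halogen on sp³ carbon → alkyl halide.
  CH(COBr): pendant –C(=O)X: carbonyl C bonded to C and halogen → acyl halide.
  CH(COOCH3): pendant –COOCH3: carbonyl C bonded to C and –OCH3 → ester.
  CH(CN): pendant –C≡N: nitrile.
  CH(CH=CH2): pendant –CH=CH2: C=C double bond → alkene.
  CH(CH2SH): pendant –CH2SH → thiol.
  CH(CH2NH2): pendant –CH2NH2: N on sp³ C, no adjacent C=O → amine.
  CH(COOH): pendant –COOH: carbonyl C bonded to C and –OH → carboxylic acid.
Distinct types present: acyl halide, alkene, alkyl halide, amine, carboxylic acid, ester, nitrile, thiol.

8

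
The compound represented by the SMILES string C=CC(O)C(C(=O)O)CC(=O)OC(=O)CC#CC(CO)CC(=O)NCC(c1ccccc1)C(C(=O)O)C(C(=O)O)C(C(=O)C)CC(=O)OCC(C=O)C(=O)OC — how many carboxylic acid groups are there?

3

Reading the structure from left to right:
  CH2=CH: C=C double bond → alkene.
  CH(OH): –OH on an sp³ carbon → alcohol (secondary).
  CH(COOH): pendant –COOH: carbonyl C bonded to C and –OH → carboxylic acid.
  CH2CO-O-COCH2: two acyl groups sharing one oxygen, –C(=O)–O–C(=O)– → anhydride.
  C≡C: C≡C triple bond → alkyne.
  CH(CH2OH): pendant –CH2OH on an sp³ backbone C → alcohol.
  CH2CONHCH2: –C(=O)–N– linkage → amide (the N is not an amine).
  CH(C6H5): pendant –C6H5: benzene ring → arene.
  CH(COOH): pendant –COOH: carbonyl C bonded to C and –OH → carboxylic acid.
  CH(COOH): pendant –COOH: carbonyl C bonded to C and –OH → carboxylic acid.
  CH(COCH3): pendant –COCH3: carbonyl C bonded to two carbons → ketone.
  CH2COOCH2: –C(=O)–O–C with C on the carbonyl side → ester.
  CH(CHO): pendant –CHO: carbonyl C bonded to C and H → aldehyde.
  COOCH3: –C(=O)OCH3: carbonyl C bonded to C and to –OCH3 → ester (not ketone + ether).
Carboxylic acid appears at: CH(COOH), CH(COOH), CH(COOH) → 3.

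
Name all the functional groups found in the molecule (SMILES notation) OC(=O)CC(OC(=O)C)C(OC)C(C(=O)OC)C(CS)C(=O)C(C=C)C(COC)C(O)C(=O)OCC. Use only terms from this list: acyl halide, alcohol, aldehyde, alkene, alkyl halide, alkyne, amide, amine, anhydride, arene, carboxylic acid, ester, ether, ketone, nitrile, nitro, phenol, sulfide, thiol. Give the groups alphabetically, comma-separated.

alcohol, alkene, carboxylic acid, ester, ether, ketone, thiol

Working along the chain:
  HOOC: –COOH: carbonyl C bonded to –OH and C → carboxylic acid (the –OH is not a separate alcohol).
  CH(OCOCH3): pendant –OC(=O)CH3: an acyloxy group → ester.
  CH(OCH3): pendant –OCH3: C–O–C with sp³ C, no adjacent C=O → ether.
  CH(COOCH3): pendant –COOCH3: carbonyl C bonded to C and –OCH3 → ester.
  CH(CH2SH): pendant –CH2SH → thiol.
  CO: –C(=O)– with carbon on both sides → ketone.
  CH(CH=CH2): pendant –CH=CH2: C=C double bond → alkene.
  CH(CH2OCH3): pendant –CH2OCH3: C–O–C linkage → ether.
  CH(OH): –OH on an sp³ carbon → alcohol (secondary).
  COOCH2CH3: –C(=O)OCH2CH3: carbonyl C bonded to C and to –OEt → ester.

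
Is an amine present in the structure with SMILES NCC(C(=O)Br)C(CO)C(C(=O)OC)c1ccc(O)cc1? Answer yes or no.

yes

–NH2 on an sp³ carbon with no adjacent C=O → amine.
pendant –C(=O)X: carbonyl C bonded to C and halogen → acyl halide.
pendant –CH2OH on an sp³ backbone C → alcohol.
pendant –COOCH3: carbonyl C bonded to C and –OCH3 → ester.
–OH attached directly to an aromatic ring → phenol (not alcohol); the ring itself is an arene.
The H2NCH2 segment supplies the amine: –NH2 on an sp³ carbon with no adjacent C=O → amine.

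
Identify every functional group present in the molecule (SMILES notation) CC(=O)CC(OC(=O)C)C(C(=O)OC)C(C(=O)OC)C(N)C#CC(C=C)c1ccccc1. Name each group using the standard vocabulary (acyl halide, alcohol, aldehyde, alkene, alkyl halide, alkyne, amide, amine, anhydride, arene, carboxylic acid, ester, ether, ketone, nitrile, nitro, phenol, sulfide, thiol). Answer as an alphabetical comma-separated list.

alkene, alkyne, amine, arene, ester, ketone

Taking each segment in turn:
  CO: –C(=O)– with carbon on both sides → ketone.
  CH(OCOCH3): pendant –OC(=O)CH3: an acyloxy group → ester.
  CH(COOCH3): pendant –COOCH3: carbonyl C bonded to C and –OCH3 → ester.
  CH(COOCH3): pendant –COOCH3: carbonyl C bonded to C and –OCH3 → ester.
  CH(NH2): –NH2 on an sp³ carbon with no adjacent C=O → amine.
  C≡C: C≡C triple bond → alkyne.
  CH(CH=CH2): pendant –CH=CH2: C=C double bond → alkene.
  C6H5: –C6H5 phenyl ring → arene.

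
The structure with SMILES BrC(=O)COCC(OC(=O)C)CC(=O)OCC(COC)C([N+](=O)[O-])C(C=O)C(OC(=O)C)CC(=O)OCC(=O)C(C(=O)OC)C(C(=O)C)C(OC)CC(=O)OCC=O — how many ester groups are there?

Reading the structure from left to right:
  BrCO: –C(=O)Br: carbonyl C bonded to C and to a halogen → acyl halide (not alkyl halide).
  CH2OCH2: C–O–C with sp³ carbons on both sides and no adjacent C=O → ether.
  CH(OCOCH3): pendant –OC(=O)CH3: an acyloxy group → ester.
  CH2COOCH2: –C(=O)–O–C with C on the carbonyl side → ester.
  CH(CH2OCH3): pendant –CH2OCH3: C–O–C linkage → ether.
  CH(NO2): –NO2 on an sp³ carbon → nitro (the N=O is not a carbonyl).
  CH(CHO): pendant –CHO: carbonyl C bonded to C and H → aldehyde.
  CH(OCOCH3): pendant –OC(=O)CH3: an acyloxy group → ester.
  CH2COOCH2: –C(=O)–O–C with C on the carbonyl side → ester.
  CO: –C(=O)– with carbon on both sides → ketone.
  CH(COOCH3): pendant –COOCH3: carbonyl C bonded to C and –OCH3 → ester.
  CH(COCH3): pendant –COCH3: carbonyl C bonded to two carbons → ketone.
  CH(OCH3): pendant –OCH3: C–O–C with sp³ C, no adjacent C=O → ether.
  CH2COOCH2: –C(=O)–O–C with C on the carbonyl side → ester.
  CHO: terminal –CHO: carbonyl C bonded to H and C → aldehyde.
Ester appears at: CH(OCOCH3), CH2COOCH2, CH(OCOCH3), CH2COOCH2, CH(COOCH3), CH2COOCH2 → 6.

6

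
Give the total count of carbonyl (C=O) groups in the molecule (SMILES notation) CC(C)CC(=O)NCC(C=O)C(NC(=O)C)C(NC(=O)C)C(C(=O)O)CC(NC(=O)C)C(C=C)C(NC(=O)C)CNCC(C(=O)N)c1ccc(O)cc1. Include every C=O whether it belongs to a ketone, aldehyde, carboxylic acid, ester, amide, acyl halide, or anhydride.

8

CH2CONHCH2: amide, 1 C=O (running total 1).
CH(CHO): aldehyde, 1 C=O (running total 2).
CH(NHCOCH3): amide, 1 C=O (running total 3).
CH(NHCOCH3): amide, 1 C=O (running total 4).
CH(COOH): carboxylic acid, 1 C=O (running total 5).
CH(NHCOCH3): amide, 1 C=O (running total 6).
CH(NHCOCH3): amide, 1 C=O (running total 7).
CH(CONH2): amide, 1 C=O (running total 8).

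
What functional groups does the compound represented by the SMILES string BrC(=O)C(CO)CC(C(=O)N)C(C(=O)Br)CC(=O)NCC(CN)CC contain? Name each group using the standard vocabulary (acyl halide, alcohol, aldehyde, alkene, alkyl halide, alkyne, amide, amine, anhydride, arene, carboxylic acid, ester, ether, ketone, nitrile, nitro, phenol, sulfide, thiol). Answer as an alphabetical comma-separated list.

acyl halide, alcohol, amide, amine

–C(=O)Br: carbonyl C bonded to C and to a halogen → acyl halide (not alkyl halide).
pendant –CH2OH on an sp³ backbone C → alcohol.
pendant –CONH2: carbonyl C bonded to C and N → amide.
pendant –C(=O)X: carbonyl C bonded to C and halogen → acyl halide.
–C(=O)–N– linkage → amide (the N is not an amine).
pendant –CH2NH2: N on sp³ C, no adjacent C=O → amine.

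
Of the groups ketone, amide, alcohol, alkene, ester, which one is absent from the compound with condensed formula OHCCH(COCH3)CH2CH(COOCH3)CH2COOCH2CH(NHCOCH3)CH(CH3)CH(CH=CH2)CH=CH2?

ester: present (CH(COOCH3) — pendant –COOCH3: carbonyl C bonded to C and –OCH3 → ester).
amide: present (CH(NHCOCH3) — pendant –NHC(=O)CH3: N bonded to a carbonyl → amide (not amine)).
ketone: present (CH(COCH3) — pendant –COCH3: carbonyl C bonded to two carbons → ketone).
alkene: present (CH(CH=CH2) — pendant –CH=CH2: C=C double bond → alkene).
alcohol: no segment matches this pattern.

alcohol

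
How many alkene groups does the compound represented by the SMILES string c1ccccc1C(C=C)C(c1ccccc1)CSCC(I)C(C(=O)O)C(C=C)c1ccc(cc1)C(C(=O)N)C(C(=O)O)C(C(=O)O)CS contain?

Working along the chain:
  C6H5: C6H5– phenyl ring → arene.
  CH(CH=CH2): pendant –CH=CH2: C=C double bond → alkene.
  CH(C6H5): pendant –C6H5: benzene ring → arene.
  CH2SCH2: C–S–C linkage → sulfide (thioether).
  CH(I): halogen on an sp³ carbon → alkyl halide.
  CH(COOH): pendant –COOH: carbonyl C bonded to C and –OH → carboxylic acid.
  CH(CH=CH2): pendant –CH=CH2: C=C double bond → alkene.
  C6H4: para-disubstituted benzene ring → arene.
  CH(CONH2): pendant –CONH2: carbonyl C bonded to C and N → amide.
  CH(COOH): pendant –COOH: carbonyl C bonded to C and –OH → carboxylic acid.
  CH(COOH): pendant –COOH: carbonyl C bonded to C and –OH → carboxylic acid.
  CH2SH: –SH on an sp³ carbon → thiol.
Alkene appears at: CH(CH=CH2), CH(CH=CH2) → 2.

2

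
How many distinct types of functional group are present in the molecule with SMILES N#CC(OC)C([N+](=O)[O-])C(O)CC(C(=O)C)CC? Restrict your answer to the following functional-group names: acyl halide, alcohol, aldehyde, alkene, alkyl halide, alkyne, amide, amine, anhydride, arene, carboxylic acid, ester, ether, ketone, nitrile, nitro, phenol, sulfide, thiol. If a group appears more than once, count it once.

5

N≡C–: carbon triple-bonded to nitrogen → nitrile.
pendant –OCH3: C–O–C with sp³ C, no adjacent C=O → ether.
–NO2 on an sp³ carbon → nitro (the N=O is not a carbonyl).
–OH on an sp³ carbon → alcohol (secondary).
pendant –COCH3: carbonyl C bonded to two carbons → ketone.
Distinct types present: alcohol, ether, ketone, nitrile, nitro.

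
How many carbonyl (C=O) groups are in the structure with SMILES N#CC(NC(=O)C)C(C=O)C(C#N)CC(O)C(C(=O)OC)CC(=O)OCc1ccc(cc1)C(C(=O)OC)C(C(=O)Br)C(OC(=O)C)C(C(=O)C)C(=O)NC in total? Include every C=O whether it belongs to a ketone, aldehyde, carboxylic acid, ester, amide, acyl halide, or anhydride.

CH(NHCOCH3): amide, 1 C=O (running total 1).
CH(CHO): aldehyde, 1 C=O (running total 2).
CH(COOCH3): ester, 1 C=O (running total 3).
CH2COOCH2: ester, 1 C=O (running total 4).
CH(COOCH3): ester, 1 C=O (running total 5).
CH(COBr): acyl halide, 1 C=O (running total 6).
CH(OCOCH3): ester, 1 C=O (running total 7).
CH(COCH3): ketone, 1 C=O (running total 8).
CONHCH3: amide, 1 C=O (running total 9).

9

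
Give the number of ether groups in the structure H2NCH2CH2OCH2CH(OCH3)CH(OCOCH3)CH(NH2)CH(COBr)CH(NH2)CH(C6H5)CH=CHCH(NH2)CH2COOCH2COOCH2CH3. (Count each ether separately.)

2

Reading the structure from left to right:
  H2NCH2: –NH2 on an sp³ carbon with no adjacent C=O → amine.
  CH2OCH2: C–O–C with sp³ carbons on both sides and no adjacent C=O → ether.
  CH(OCH3): pendant –OCH3: C–O–C with sp³ C, no adjacent C=O → ether.
  CH(OCOCH3): pendant –OC(=O)CH3: an acyloxy group → ester.
  CH(NH2): –NH2 on an sp³ carbon with no adjacent C=O → amine.
  CH(COBr): pendant –C(=O)X: carbonyl C bonded to C and halogen → acyl halide.
  CH(NH2): –NH2 on an sp³ carbon with no adjacent C=O → amine.
  CH(C6H5): pendant –C6H5: benzene ring → arene.
  CH=CH: C=C double bond → alkene.
  CH(NH2): –NH2 on an sp³ carbon with no adjacent C=O → amine.
  CH2COOCH2: –C(=O)–O–C with C on the carbonyl side → ester.
  COOCH2CH3: –C(=O)OCH2CH3: carbonyl C bonded to C and to –OEt → ester.
Ether appears at: CH2OCH2, CH(OCH3) → 2.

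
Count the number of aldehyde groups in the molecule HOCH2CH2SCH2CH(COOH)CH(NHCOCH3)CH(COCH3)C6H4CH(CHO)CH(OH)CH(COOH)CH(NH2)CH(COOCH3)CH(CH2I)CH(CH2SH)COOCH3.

1

Working along the chain:
  HOCH2: HO– on an sp³ carbon → alcohol.
  CH2SCH2: C–S–C linkage → sulfide (thioether).
  CH(COOH): pendant –COOH: carbonyl C bonded to C and –OH → carboxylic acid.
  CH(NHCOCH3): pendant –NHC(=O)CH3: N bonded to a carbonyl → amide (not amine).
  CH(COCH3): pendant –COCH3: carbonyl C bonded to two carbons → ketone.
  C6H4: para-disubstituted benzene ring → arene.
  CH(CHO): pendant –CHO: carbonyl C bonded to C and H → aldehyde.
  CH(OH): –OH on an sp³ carbon → alcohol (secondary).
  CH(COOH): pendant –COOH: carbonyl C bonded to C and –OH → carboxylic acid.
  CH(NH2): –NH2 on an sp³ carbon with no adjacent C=O → amine.
  CH(COOCH3): pendant –COOCH3: carbonyl C bonded to C and –OCH3 → ester.
  CH(CH2I): pendant –CH2X: halogen on sp³ carbon → alkyl halide.
  CH(CH2SH): pendant –CH2SH → thiol.
  COOCH3: –C(=O)OCH3: carbonyl C bonded to C and to –OCH3 → ester (not ketone + ether).
Aldehyde appears at: CH(CHO) → 1.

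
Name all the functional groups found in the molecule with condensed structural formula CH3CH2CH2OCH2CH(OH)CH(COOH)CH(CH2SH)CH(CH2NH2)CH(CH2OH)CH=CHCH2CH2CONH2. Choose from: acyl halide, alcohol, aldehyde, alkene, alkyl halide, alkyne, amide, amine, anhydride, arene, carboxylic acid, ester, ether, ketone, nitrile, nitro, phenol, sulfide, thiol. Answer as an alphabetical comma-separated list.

C–O–C with sp³ carbons on both sides and no adjacent C=O → ether.
–OH on an sp³ carbon → alcohol (secondary).
pendant –COOH: carbonyl C bonded to C and –OH → carboxylic acid.
pendant –CH2SH → thiol.
pendant –CH2NH2: N on sp³ C, no adjacent C=O → amine.
pendant –CH2OH on an sp³ backbone C → alcohol.
C=C double bond → alkene.
–C(=O)NH2: carbonyl C bonded to C and to N → amide (the N is not a separate amine).

alcohol, alkene, amide, amine, carboxylic acid, ether, thiol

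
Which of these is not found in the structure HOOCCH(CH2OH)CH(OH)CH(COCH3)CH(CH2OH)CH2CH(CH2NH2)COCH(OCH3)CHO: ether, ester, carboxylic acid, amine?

ester

carboxylic acid: present (HOOC — –COOH: carbonyl C bonded to –OH and C → carboxylic acid (the –OH is not a separate alcohol)).
amine: present (CH(CH2NH2) — pendant –CH2NH2: N on sp³ C, no adjacent C=O → amine).
ether: present (CH(OCH3) — pendant –OCH3: C–O–C with sp³ C, no adjacent C=O → ether).
ester: no segment matches this pattern.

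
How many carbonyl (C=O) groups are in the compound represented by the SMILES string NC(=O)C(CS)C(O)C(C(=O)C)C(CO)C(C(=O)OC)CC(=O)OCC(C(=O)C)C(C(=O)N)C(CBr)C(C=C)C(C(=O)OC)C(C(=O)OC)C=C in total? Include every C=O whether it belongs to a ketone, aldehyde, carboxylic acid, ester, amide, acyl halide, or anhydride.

8

H2NCO: amide, 1 C=O (running total 1).
CH(COCH3): ketone, 1 C=O (running total 2).
CH(COOCH3): ester, 1 C=O (running total 3).
CH2COOCH2: ester, 1 C=O (running total 4).
CH(COCH3): ketone, 1 C=O (running total 5).
CH(CONH2): amide, 1 C=O (running total 6).
CH(COOCH3): ester, 1 C=O (running total 7).
CH(COOCH3): ester, 1 C=O (running total 8).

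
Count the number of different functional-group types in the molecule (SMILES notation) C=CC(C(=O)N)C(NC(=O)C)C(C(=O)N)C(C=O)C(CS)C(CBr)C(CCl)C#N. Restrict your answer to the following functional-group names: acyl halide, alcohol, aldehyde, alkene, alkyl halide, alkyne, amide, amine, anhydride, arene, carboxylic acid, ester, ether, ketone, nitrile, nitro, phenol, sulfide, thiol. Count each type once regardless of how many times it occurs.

6

Reading the structure from left to right:
  CH2=CH: C=C double bond → alkene.
  CH(CONH2): pendant –CONH2: carbonyl C bonded to C and N → amide.
  CH(NHCOCH3): pendant –NHC(=O)CH3: N bonded to a carbonyl → amide (not amine).
  CH(CONH2): pendant –CONH2: carbonyl C bonded to C and N → amide.
  CH(CHO): pendant –CHO: carbonyl C bonded to C and H → aldehyde.
  CH(CH2SH): pendant –CH2SH → thiol.
  CH(CH2Br): pendant –CH2X: halogen on sp³ carbon → alkyl halide.
  CH(CH2Cl): pendant –CH2X: halogen on sp³ carbon → alkyl halide.
  CN: –C≡N: carbon triple-bonded to nitrogen → nitrile.
Distinct types present: aldehyde, alkene, alkyl halide, amide, nitrile, thiol.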